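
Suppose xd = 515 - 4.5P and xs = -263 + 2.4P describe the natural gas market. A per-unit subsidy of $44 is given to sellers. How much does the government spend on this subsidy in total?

Pre-subsidy: 515 - 4.5P = -263 + 2.4P gives P* = 7780/69, x* = 175/23.
With the subsidy, sellers receive Ps = Pb + 44 for each unit, where Pb is the price buyers pay.
Supply in terms of Pb becomes xs = -263 + 2.4(Pb + 44) = -157.4 + 2.4Pb. Setting this equal to demand: 515 - 4.5Pb = -157.4 + 2.4Pb, so Pb = 6724/69.
Sellers receive Ps = 6724/69 + 44 = 9760/69; x' = 515 − 4.5·(6724/69) = 1759/23.
Government outlay = subsidy × quantity = 44 × 1759/23 = 77396/23.

Government cost = 77396/23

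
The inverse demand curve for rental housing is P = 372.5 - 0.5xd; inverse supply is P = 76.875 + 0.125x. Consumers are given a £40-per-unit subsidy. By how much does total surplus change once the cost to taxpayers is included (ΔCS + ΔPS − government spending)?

Pre-subsidy: 372.5 - 0.5x = 76.875 + 0.125x gives x* = 473 and P* = 136.
With the rebate, buyers effectively pay Pb = Ps − 40, where Ps is the price sellers receive.
On the curves, Pb = 372.5 - 0.5x and Ps = 76.875 + 0.125x; the wedge Ps − Pb = 40 gives 76.875 + 0.125x − (372.5 - 0.5x) = 40, so x' = 537.
Then Pb = 372.5 − 0.5·537 = 104 and Ps = 76.875 + 0.125·537 = 144.
ΔCS = ½(473 + 537)(136 − 104) = 16160; ΔPS = ½(473 + 537)(144 − 136) = 4040.
Government spending = 40 × 537 = 21480.
Net change = 16160 + 4040 − 21480 = -1280. The loss equals the DWL triangle ½·40·64.

Net change in total surplus = -£1280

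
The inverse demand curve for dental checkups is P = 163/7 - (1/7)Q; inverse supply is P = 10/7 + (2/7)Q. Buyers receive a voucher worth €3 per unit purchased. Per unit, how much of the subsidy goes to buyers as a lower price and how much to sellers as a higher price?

Buyers gain €1 per unit; sellers gain €2 per unit

Pre-subsidy: 163/7 - (1/7)Q = 10/7 + (2/7)Q gives Q* = 51 and P* = 16.
With the rebate, buyers effectively pay Pb = Ps − 3, where Ps is the price sellers receive.
On the curves, Pb = 163/7 - (1/7)Q and Ps = 10/7 + (2/7)Q; the wedge Ps − Pb = 3 gives 10/7 + (2/7)Q − (163/7 - (1/7)Q) = 3, so Q' = 58.
Then Pb = 163/7 − (1/7)·58 = 15 and Ps = 10/7 + (2/7)·58 = 18.
Buyers' price falls by P* − Pb = 16 − 15 = 1; sellers' price rises by Ps − P* = 18 − 16 = 2.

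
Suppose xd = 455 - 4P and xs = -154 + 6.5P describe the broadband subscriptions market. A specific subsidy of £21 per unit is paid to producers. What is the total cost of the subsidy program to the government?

Government cost = £5775

Pre-subsidy: 455 - 4P = -154 + 6.5P gives P* = 58, x* = 223.
With the subsidy, sellers receive Ps = Pb + 21 for each unit, where Pb is the price buyers pay.
Supply in terms of Pb becomes xs = -154 + 6.5(Pb + 21) = -17.5 + 6.5Pb. Setting this equal to demand: 455 - 4Pb = -17.5 + 6.5Pb, so Pb = 45.
Sellers receive Ps = 45 + 21 = 66; x' = 455 − 4·45 = 275.
Government outlay = subsidy × quantity = 21 × 275 = 5775.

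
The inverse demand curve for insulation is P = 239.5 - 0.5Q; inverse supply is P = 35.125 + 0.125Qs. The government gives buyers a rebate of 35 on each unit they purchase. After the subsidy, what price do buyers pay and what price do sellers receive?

Pre-subsidy: 239.5 - 0.5Q = 35.125 + 0.125Q gives Q* = 327 and P* = 76.
With the rebate, buyers effectively pay Pb = Ps − 35, where Ps is the price sellers receive.
On the curves, Pb = 239.5 - 0.5Q and Ps = 35.125 + 0.125Q; the wedge Ps − Pb = 35 gives 35.125 + 0.125Q − (239.5 - 0.5Q) = 35, so Q' = 383.
Then Pb = 239.5 − 0.5·383 = 48 and Ps = 35.125 + 0.125·383 = 83.

Buyers pay 48; sellers receive 83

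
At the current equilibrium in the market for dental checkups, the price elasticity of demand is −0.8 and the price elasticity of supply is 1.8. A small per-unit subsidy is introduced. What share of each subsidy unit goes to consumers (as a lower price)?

Consumer share = 9/13

For a small subsidy around the equilibrium, the benefit split depends on the relative slopes, which at a point are proportional to the elasticities.
Buyer share = εs/(εs + |εd|) = 1.8/(1.8 + 0.8) = 9/13; seller share = |εd|/(εs + |εd|) = 4/13.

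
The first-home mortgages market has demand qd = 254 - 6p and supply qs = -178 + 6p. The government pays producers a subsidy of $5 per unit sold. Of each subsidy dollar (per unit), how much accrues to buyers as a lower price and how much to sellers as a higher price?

Pre-subsidy: 254 - 6p = -178 + 6p gives p* = 36, q* = 38.
With the subsidy, sellers receive ps = pb + 5 for each unit, where pb is the price buyers pay.
Supply in terms of pb becomes qs = -178 + 6(pb + 5) = -148 + 6pb. Setting this equal to demand: 254 - 6pb = -148 + 6pb, so pb = 33.5.
Sellers receive ps = 33.5 + 5 = 38.5; q' = 254 − 6·33.5 = 53.
Buyers' price falls by p* − pb = 36 − 33.5 = 2.5; sellers' price rises by ps − p* = 38.5 − 36 = 2.5.

Buyers gain $2.5 per unit; sellers gain $2.5 per unit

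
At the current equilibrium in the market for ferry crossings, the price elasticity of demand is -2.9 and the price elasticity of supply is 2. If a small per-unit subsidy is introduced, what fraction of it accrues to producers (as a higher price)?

Producer share = 29/49

For a small subsidy around the equilibrium, the benefit split depends on the relative slopes, which at a point are proportional to the elasticities.
Buyer share = εs/(εs + |εd|) = 2/(2 + 2.9) = 20/49; seller share = |εd|/(εs + |εd|) = 29/49.
So producers capture 29/49 of the subsidy.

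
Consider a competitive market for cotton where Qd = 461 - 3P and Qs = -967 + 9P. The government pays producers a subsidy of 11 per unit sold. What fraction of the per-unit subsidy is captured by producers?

Pre-subsidy: 461 - 3P = -967 + 9P gives P* = 119, Q* = 104.
With the subsidy, sellers receive Ps = Pb + 11 for each unit, where Pb is the price buyers pay.
Supply in terms of Pb becomes Qs = -967 + 9(Pb + 11) = -868 + 9Pb. Setting this equal to demand: 461 - 3Pb = -868 + 9Pb, so Pb = 110.75.
Sellers receive Ps = 110.75 + 11 = 121.75; Q' = 461 − 3·110.75 = 128.75.
Buyers' price falls by P* − Pb = 119 − 110.75 = 8.25; sellers' price rises by Ps − P* = 121.75 − 119 = 2.75.
So producers capture 2.75/11 = 0.25 of each unit of subsidy.

Producer share = 0.25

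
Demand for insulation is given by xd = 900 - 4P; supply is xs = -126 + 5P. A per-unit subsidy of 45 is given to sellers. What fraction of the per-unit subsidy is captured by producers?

Producer share = 4/9

Pre-subsidy: 900 - 4P = -126 + 5P gives P* = 114, x* = 444.
With the subsidy, sellers receive Ps = Pb + 45 for each unit, where Pb is the price buyers pay.
Supply in terms of Pb becomes xs = -126 + 5(Pb + 45) = 99 + 5Pb. Setting this equal to demand: 900 - 4Pb = 99 + 5Pb, so Pb = 89.
Sellers receive Ps = 89 + 45 = 134; x' = 900 − 4·89 = 544.
Buyers' price falls by P* − Pb = 114 − 89 = 25; sellers' price rises by Ps − P* = 134 − 114 = 20.
So producers capture 20/45 = 4/9 of each unit of subsidy.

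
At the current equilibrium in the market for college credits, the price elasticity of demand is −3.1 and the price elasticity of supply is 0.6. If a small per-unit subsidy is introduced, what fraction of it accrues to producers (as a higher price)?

Producer share = 31/37

For a small subsidy around the equilibrium, the benefit split depends on the relative slopes, which at a point are proportional to the elasticities.
Buyer share = εs/(εs + |εd|) = 0.6/(0.6 + 3.1) = 6/37; seller share = |εd|/(εs + |εd|) = 31/37.
So producers capture 31/37 of the subsidy.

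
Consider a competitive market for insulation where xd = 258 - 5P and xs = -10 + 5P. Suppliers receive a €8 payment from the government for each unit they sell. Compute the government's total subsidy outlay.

Government cost = €1152

Pre-subsidy: 258 - 5P = -10 + 5P gives P* = 26.8, x* = 124.
With the subsidy, sellers receive Ps = Pb + 8 for each unit, where Pb is the price buyers pay.
Supply in terms of Pb becomes xs = -10 + 5(Pb + 8) = 30 + 5Pb. Setting this equal to demand: 258 - 5Pb = 30 + 5Pb, so Pb = 22.8.
Sellers receive Ps = 22.8 + 8 = 30.8; x' = 258 − 5·22.8 = 144.
Government outlay = subsidy × quantity = 8 × 144 = 1152.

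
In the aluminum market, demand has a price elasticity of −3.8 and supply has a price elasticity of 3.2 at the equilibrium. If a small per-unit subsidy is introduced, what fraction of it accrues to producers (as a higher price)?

For a small subsidy around the equilibrium, the benefit split depends on the relative slopes, which at a point are proportional to the elasticities.
Buyer share = εs/(εs + |εd|) = 3.2/(3.2 + 3.8) = 16/35; seller share = |εd|/(εs + |εd|) = 19/35.
So producers capture 19/35 of the subsidy.

Producer share = 19/35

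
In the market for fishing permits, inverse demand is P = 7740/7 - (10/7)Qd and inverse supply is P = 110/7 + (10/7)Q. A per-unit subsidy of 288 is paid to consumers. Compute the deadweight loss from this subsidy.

Deadweight loss = 14515.2

Pre-subsidy: 7740/7 - (10/7)Q = 110/7 + (10/7)Q gives Q* = 381.5 and P* = 3925/7.
With the rebate, buyers effectively pay Pb = Ps − 288, where Ps is the price sellers receive.
On the curves, Pb = 7740/7 - (10/7)Q and Ps = 110/7 + (10/7)Q; the wedge Ps − Pb = 288 gives 110/7 + (10/7)Q − (7740/7 - (10/7)Q) = 288, so Q' = 482.3.
Then Pb = 7740/7 − (10/7)·482.3 = 2917/7 and Ps = 110/7 + (10/7)·482.3 = 4933/7.
The subsidy expands output by 482.3 − 381.5 = 100.8 past the efficient level; on those units the gap between marginal cost and willingness to pay runs from 0 up to 288.
DWL = ½ × 288 × 100.8 = 14515.2.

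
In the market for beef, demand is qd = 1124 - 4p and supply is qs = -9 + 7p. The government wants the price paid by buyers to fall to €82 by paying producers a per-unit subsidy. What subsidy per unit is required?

At a buyer price of 82, quantity demanded is 1124 − 4·82 = 796.
Sellers supply 796 only when they receive ps with -9 + 7·ps = 796, i.e. ps = 115.
s = ps − pb = 115 − 82 = 33.

Required subsidy s = €33 per unit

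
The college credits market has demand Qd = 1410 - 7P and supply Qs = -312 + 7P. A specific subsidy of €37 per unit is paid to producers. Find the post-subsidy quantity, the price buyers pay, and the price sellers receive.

Q' = 678.5; buyers pay €104.5; sellers receive €141.5

Pre-subsidy: 1410 - 7P = -312 + 7P gives P* = 123, Q* = 549.
With the subsidy, sellers receive Ps = Pb + 37 for each unit, where Pb is the price buyers pay.
Supply in terms of Pb becomes Qs = -312 + 7(Pb + 37) = -53 + 7Pb. Setting this equal to demand: 1410 - 7Pb = -53 + 7Pb, so Pb = 104.5.
Sellers receive Ps = 104.5 + 37 = 141.5; Q' = 1410 − 7·104.5 = 678.5.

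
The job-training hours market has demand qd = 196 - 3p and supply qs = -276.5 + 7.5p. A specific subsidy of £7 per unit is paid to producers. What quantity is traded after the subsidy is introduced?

Pre-subsidy: 196 - 3p = -276.5 + 7.5p gives p* = 45, q* = 61.
With the subsidy, sellers receive ps = pb + 7 for each unit, where pb is the price buyers pay.
Supply in terms of pb becomes qs = -276.5 + 7.5(pb + 7) = -224 + 7.5pb. Setting this equal to demand: 196 - 3pb = -224 + 7.5pb, so pb = 40.
Sellers receive ps = 40 + 7 = 47; q' = 196 − 3·40 = 76.

q' = 76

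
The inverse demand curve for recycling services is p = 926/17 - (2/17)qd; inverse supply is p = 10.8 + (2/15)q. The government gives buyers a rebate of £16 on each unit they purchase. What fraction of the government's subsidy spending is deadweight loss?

Pre-subsidy: 926/17 - (2/17)q = 10.8 + (2/15)q gives q* = 174 and p* = 34.
With the rebate, buyers effectively pay pb = ps − 16, where ps is the price sellers receive.
On the curves, pb = 926/17 - (2/17)q and ps = 10.8 + (2/15)q; the wedge ps − pb = 16 gives 10.8 + (2/15)q − (926/17 - (2/17)q) = 16, so q' = 237.75.
Then pb = 926/17 − (2/17)·237.75 = 26.5 and ps = 10.8 + (2/15)·237.75 = 42.5.
ΔCS = ½(174 + 237.75)(34 − 26.5) = 1544.0625; ΔPS = ½(174 + 237.75)(42.5 − 34) = 1749.9375.
Government spending = 16 × 237.75 = 3804.
DWL = ½ × 16 × (237.75 − 174) = 510; fraction = 510 / 3804 = 85/634.

DWL / government spending = 85/634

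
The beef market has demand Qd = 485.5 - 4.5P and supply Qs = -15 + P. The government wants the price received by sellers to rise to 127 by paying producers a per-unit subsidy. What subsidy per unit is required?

At a seller price of 127, quantity supplied is -15 + 1·127 = 112.
Buyers absorb 112 only when they pay Pb with 485.5 − 4.5·Pb = 112, i.e. Pb = 83.
s = Ps − Pb = 127 − 83 = 44.

Required subsidy s = 44 per unit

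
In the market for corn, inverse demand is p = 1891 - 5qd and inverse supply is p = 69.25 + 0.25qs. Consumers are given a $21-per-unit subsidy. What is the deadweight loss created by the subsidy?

Pre-subsidy: 1891 - 5q = 69.25 + 0.25q gives q* = 347 and p* = 156.
With the rebate, buyers effectively pay pb = ps − 21, where ps is the price sellers receive.
On the curves, pb = 1891 - 5q and ps = 69.25 + 0.25q; the wedge ps − pb = 21 gives 69.25 + 0.25q − (1891 - 5q) = 21, so q' = 351.
Then pb = 1891 − 5·351 = 136 and ps = 69.25 + 0.25·351 = 157.
The subsidy expands output by 351 − 347 = 4 past the efficient level; on those units the gap between marginal cost and willingness to pay runs from 0 up to 21.
DWL = ½ × 21 × 4 = 42.

Deadweight loss = $42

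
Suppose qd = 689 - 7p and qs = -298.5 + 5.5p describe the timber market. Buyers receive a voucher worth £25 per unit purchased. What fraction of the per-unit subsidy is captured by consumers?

Consumer share = 0.44

Pre-subsidy: 689 - 7p = -298.5 + 5.5p gives p* = 79, q* = 136.
With the rebate, buyers effectively pay pb = ps − 25, where ps is the price sellers receive.
Demand in terms of ps becomes qd = 689 − 7(ps − 25) = 864 - 7ps. Setting this equal to supply: 864 - 7ps = -298.5 + 5.5ps, so ps = 93.
Buyers pay pb = 93 − 25 = 68; q' = -298.5 + 5.5·93 = 213.
Buyers' price falls by p* − pb = 79 − 68 = 11; sellers' price rises by ps − p* = 93 − 79 = 14.
So consumers capture 11/25 = 0.44 of each unit of subsidy.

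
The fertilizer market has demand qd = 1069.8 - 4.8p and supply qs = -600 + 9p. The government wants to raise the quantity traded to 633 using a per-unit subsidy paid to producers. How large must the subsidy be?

At q = 633, invert demand for the buyer price: pb = (1069.8 − 633)/4.8 = 91; invert supply for the seller price: ps = (633 − (-600))/9 = 137.
The subsidy must fill the gap: s = ps − pb = 137 − 91 = 46.

Required subsidy s = 46 per unit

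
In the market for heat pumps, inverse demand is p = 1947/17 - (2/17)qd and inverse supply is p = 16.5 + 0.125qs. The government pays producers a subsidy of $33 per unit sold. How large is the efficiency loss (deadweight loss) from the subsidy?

Pre-subsidy: 1947/17 - (2/17)q = 16.5 + 0.125q gives q* = 404 and p* = 67.
With the subsidy, sellers receive ps = pb + 33 for each unit, where pb is the price buyers pay.
On the curves, pb = 1947/17 - (2/17)q and ps = 16.5 + 0.125q; the wedge ps − pb = 33 gives 16.5 + 0.125q − (1947/17 - (2/17)q) = 33, so q' = 540.
Then pb = 1947/17 − (2/17)·540 = 51 and ps = 16.5 + 0.125·540 = 84.
The subsidy expands output by 540 − 404 = 136 past the efficient level; on those units the gap between marginal cost and willingness to pay runs from 0 up to 33.
DWL = ½ × 33 × 136 = 2244.

Deadweight loss = $2244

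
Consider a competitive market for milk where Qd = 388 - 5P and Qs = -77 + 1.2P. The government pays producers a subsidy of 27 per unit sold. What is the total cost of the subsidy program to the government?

Pre-subsidy: 388 - 5P = -77 + 1.2P gives P* = 75, Q* = 13.
With the subsidy, sellers receive Ps = Pb + 27 for each unit, where Pb is the price buyers pay.
Supply in terms of Pb becomes Qs = -77 + 1.2(Pb + 27) = -44.6 + 1.2Pb. Setting this equal to demand: 388 - 5Pb = -44.6 + 1.2Pb, so Pb = 2163/31.
Sellers receive Ps = 2163/31 + 27 = 3000/31; Q' = 388 − 5·(2163/31) = 1213/31.
Government outlay = subsidy × quantity = 27 × 1213/31 = 32751/31.

Government cost = 32751/31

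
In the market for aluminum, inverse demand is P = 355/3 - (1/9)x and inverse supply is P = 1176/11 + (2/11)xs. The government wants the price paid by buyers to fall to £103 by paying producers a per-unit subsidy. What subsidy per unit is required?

Required subsidy s = £29 per unit

At a buyer price of 103, quantity demanded is 1065 − 9·103 = 138.
Sellers supply 138 only when they receive Ps = 1176/11 + (2/11)·138 = 132.
s = Ps − Pb = 132 − 103 = 29.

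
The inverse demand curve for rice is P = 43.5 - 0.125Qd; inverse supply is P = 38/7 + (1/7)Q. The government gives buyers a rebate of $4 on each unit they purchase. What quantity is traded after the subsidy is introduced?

Pre-subsidy: 43.5 - 0.125Q = 38/7 + (1/7)Q gives Q* = 2132/15 and P* = 386/15.
With the rebate, buyers effectively pay Pb = Ps − 4, where Ps is the price sellers receive.
On the curves, Pb = 43.5 - 0.125Q and Ps = 38/7 + (1/7)Q; the wedge Ps − Pb = 4 gives 38/7 + (1/7)Q − (43.5 - 0.125Q) = 4, so Q' = 2356/15.
Then Pb = 43.5 − 0.125·(2356/15) = 358/15 and Ps = 38/7 + (1/7)·(2356/15) = 418/15.

Q' = 2356/15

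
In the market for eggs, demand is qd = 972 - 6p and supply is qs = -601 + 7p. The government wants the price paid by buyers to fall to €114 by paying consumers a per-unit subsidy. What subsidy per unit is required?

At a buyer price of 114, quantity demanded is 972 − 6·114 = 288.
Sellers supply 288 only when they receive ps with -601 + 7·ps = 288, i.e. ps = 127.
s = ps − pb = 127 − 114 = 13.

Required subsidy s = €13 per unit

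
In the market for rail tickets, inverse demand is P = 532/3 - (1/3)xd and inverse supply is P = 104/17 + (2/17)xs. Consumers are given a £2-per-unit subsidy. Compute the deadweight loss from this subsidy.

Pre-subsidy: 532/3 - (1/3)x = 104/17 + (2/17)x gives x* = 8732/23 and P* = 1168/23.
With the rebate, buyers effectively pay Pb = Ps − 2, where Ps is the price sellers receive.
On the curves, Pb = 532/3 - (1/3)x and Ps = 104/17 + (2/17)x; the wedge Ps − Pb = 2 gives 104/17 + (2/17)x − (532/3 - (1/3)x) = 2, so x' = 8834/23.
Then Pb = 532/3 − (1/3)·(8834/23) = 1134/23 and Ps = 104/17 + (2/17)·(8834/23) = 1180/23.
The subsidy expands output by 8834/23 − 8732/23 = 102/23 past the efficient level; on those units the gap between marginal cost and willingness to pay runs from 0 up to 2.
DWL = ½ × 2 × 102/23 = 102/23.

Deadweight loss = 102/23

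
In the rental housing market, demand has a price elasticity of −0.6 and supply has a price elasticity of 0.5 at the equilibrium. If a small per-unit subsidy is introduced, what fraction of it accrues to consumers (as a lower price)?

Consumer share = 5/11

For a small subsidy around the equilibrium, the benefit split depends on the relative slopes, which at a point are proportional to the elasticities.
Buyer share = εs/(εs + |εd|) = 0.5/(0.5 + 0.6) = 5/11; seller share = |εd|/(εs + |εd|) = 6/11.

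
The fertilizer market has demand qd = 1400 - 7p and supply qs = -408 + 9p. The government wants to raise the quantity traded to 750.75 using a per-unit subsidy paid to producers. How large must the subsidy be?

At q = 750.75, invert demand for the buyer price: pb = (1400 − 750.75)/7 = 92.75; invert supply for the seller price: ps = (750.75 − (-408))/9 = 128.75.
The subsidy must fill the gap: s = ps − pb = 128.75 − 92.75 = 36.

Required subsidy s = 36 per unit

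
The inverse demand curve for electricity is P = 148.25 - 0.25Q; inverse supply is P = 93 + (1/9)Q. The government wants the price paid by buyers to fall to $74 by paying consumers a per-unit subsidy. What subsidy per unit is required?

Required subsidy s = $52 per unit

At a buyer price of 74, quantity demanded is 593 − 4·74 = 297.
Sellers supply 297 only when they receive Ps = 93 + (1/9)·297 = 126.
s = Ps − Pb = 126 − 74 = 52.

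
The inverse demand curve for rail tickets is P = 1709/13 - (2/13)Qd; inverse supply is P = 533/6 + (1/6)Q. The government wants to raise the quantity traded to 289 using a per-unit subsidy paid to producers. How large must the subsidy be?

At Q = 289, from the demand curve buyers pay Pb = 1709/13 − (2/13)·289 = 87; from the supply curve sellers need Ps = 533/6 + (1/6)·289 = 137.
The subsidy must fill the gap: s = Ps − Pb = 137 − 87 = 50.

Required subsidy s = 50 per unit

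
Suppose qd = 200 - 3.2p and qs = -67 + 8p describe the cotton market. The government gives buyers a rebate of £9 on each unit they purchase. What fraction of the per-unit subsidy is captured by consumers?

Consumer share = 5/7

Pre-subsidy: 200 - 3.2p = -67 + 8p gives p* = 1335/56, q* = 866/7.
With the rebate, buyers effectively pay pb = ps − 9, where ps is the price sellers receive.
Demand in terms of ps becomes qd = 200 − 3.2(ps − 9) = 228.8 - 3.2ps. Setting this equal to supply: 228.8 - 3.2ps = -67 + 8ps, so ps = 1479/56.
Buyers pay pb = 1479/56 − 9 = 975/56; q' = -67 + 8·(1479/56) = 1010/7.
Buyers' price falls by p* − pb = 1335/56 − 975/56 = 45/7; sellers' price rises by ps − p* = 1479/56 − 1335/56 = 18/7.
So consumers capture (45/7)/9 = 5/7 of each unit of subsidy.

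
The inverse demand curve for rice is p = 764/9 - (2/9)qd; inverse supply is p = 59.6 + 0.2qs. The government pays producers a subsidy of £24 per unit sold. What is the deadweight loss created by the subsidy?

Pre-subsidy: 764/9 - (2/9)q = 59.6 + 0.2q gives q* = 1138/19 and p* = 1360/19.
With the subsidy, sellers receive ps = pb + 24 for each unit, where pb is the price buyers pay.
On the curves, pb = 764/9 - (2/9)q and ps = 59.6 + 0.2q; the wedge ps − pb = 24 gives 59.6 + 0.2q − (764/9 - (2/9)q) = 24, so q' = 2218/19.
Then pb = 764/9 − (2/9)·(2218/19) = 1120/19 and ps = 59.6 + 0.2·(2218/19) = 1576/19.
The subsidy expands output by 2218/19 − 1138/19 = 1080/19 past the efficient level; on those units the gap between marginal cost and willingness to pay runs from 0 up to 24.
DWL = ½ × 24 × 1080/19 = 12960/19.

Deadweight loss = 12960/19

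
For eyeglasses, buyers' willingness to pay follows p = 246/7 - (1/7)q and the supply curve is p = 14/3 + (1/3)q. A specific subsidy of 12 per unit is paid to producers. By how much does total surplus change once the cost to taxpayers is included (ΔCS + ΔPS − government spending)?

Pre-subsidy: 246/7 - (1/7)q = 14/3 + (1/3)q gives q* = 64 and p* = 26.
With the subsidy, sellers receive ps = pb + 12 for each unit, where pb is the price buyers pay.
On the curves, pb = 246/7 - (1/7)q and ps = 14/3 + (1/3)q; the wedge ps − pb = 12 gives 14/3 + (1/3)q − (246/7 - (1/7)q) = 12, so q' = 89.2.
Then pb = 246/7 − (1/7)·89.2 = 22.4 and ps = 14/3 + (1/3)·89.2 = 34.4.
ΔCS = ½(64 + 89.2)(26 − 22.4) = 275.76; ΔPS = ½(64 + 89.2)(34.4 − 26) = 643.44.
Government spending = 12 × 89.2 = 1070.4.
Net change = 275.76 + 643.44 − 1070.4 = -151.2. The loss equals the DWL triangle ½·12·25.2.

Net change in total surplus = -151.2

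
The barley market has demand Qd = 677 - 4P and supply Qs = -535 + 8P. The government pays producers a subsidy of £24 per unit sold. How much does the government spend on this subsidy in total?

Government cost = £8088

Pre-subsidy: 677 - 4P = -535 + 8P gives P* = 101, Q* = 273.
With the subsidy, sellers receive Ps = Pb + 24 for each unit, where Pb is the price buyers pay.
Supply in terms of Pb becomes Qs = -535 + 8(Pb + 24) = -343 + 8Pb. Setting this equal to demand: 677 - 4Pb = -343 + 8Pb, so Pb = 85.
Sellers receive Ps = 85 + 24 = 109; Q' = 677 − 4·85 = 337.
Government outlay = subsidy × quantity = 24 × 337 = 8088.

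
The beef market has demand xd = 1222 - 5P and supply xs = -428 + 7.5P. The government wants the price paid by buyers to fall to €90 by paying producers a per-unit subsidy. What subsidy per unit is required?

Required subsidy s = €70 per unit

At a buyer price of 90, quantity demanded is 1222 − 5·90 = 772.
Sellers supply 772 only when they receive Ps with -428 + 7.5·Ps = 772, i.e. Ps = 160.
s = Ps − Pb = 160 − 90 = 70.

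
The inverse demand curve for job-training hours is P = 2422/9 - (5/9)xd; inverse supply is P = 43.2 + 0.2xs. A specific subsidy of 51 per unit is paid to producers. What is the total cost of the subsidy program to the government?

Government cost = 18691.5

Pre-subsidy: 2422/9 - (5/9)x = 43.2 + 0.2x gives x* = 299 and P* = 103.
With the subsidy, sellers receive Ps = Pb + 51 for each unit, where Pb is the price buyers pay.
On the curves, Pb = 2422/9 - (5/9)x and Ps = 43.2 + 0.2x; the wedge Ps − Pb = 51 gives 43.2 + 0.2x − (2422/9 - (5/9)x) = 51, so x' = 366.5.
Then Pb = 2422/9 − (5/9)·366.5 = 65.5 and Ps = 43.2 + 0.2·366.5 = 116.5.
Government outlay = subsidy × quantity = 51 × 366.5 = 18691.5.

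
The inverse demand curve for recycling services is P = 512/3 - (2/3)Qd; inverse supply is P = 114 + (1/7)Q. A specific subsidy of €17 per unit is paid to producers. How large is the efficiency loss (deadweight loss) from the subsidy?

Pre-subsidy: 512/3 - (2/3)Q = 114 + (1/7)Q gives Q* = 70 and P* = 124.
With the subsidy, sellers receive Ps = Pb + 17 for each unit, where Pb is the price buyers pay.
On the curves, Pb = 512/3 - (2/3)Q and Ps = 114 + (1/7)Q; the wedge Ps − Pb = 17 gives 114 + (1/7)Q − (512/3 - (2/3)Q) = 17, so Q' = 91.
Then Pb = 512/3 − (2/3)·91 = 110 and Ps = 114 + (1/7)·91 = 127.
The subsidy expands output by 91 − 70 = 21 past the efficient level; on those units the gap between marginal cost and willingness to pay runs from 0 up to 17.
DWL = ½ × 17 × 21 = 178.5.

Deadweight loss = €178.5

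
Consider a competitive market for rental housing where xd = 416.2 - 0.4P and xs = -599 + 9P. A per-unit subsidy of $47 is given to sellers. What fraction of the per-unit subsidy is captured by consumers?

Consumer share = 45/47

Pre-subsidy: 416.2 - 0.4P = -599 + 9P gives P* = 108, x* = 373.
With the subsidy, sellers receive Ps = Pb + 47 for each unit, where Pb is the price buyers pay.
Supply in terms of Pb becomes xs = -599 + 9(Pb + 47) = -176 + 9Pb. Setting this equal to demand: 416.2 - 0.4Pb = -176 + 9Pb, so Pb = 63.
Sellers receive Ps = 63 + 47 = 110; x' = 416.2 − 0.4·63 = 391.
Buyers' price falls by P* − Pb = 108 − 63 = 45; sellers' price rises by Ps − P* = 110 − 108 = 2.
So consumers capture 45/47 = 45/47 of each unit of subsidy.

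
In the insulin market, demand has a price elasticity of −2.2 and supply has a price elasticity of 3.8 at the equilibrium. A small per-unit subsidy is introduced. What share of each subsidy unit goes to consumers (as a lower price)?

Consumer share = 19/30

For a small subsidy around the equilibrium, the benefit split depends on the relative slopes, which at a point are proportional to the elasticities.
Buyer share = εs/(εs + |εd|) = 3.8/(3.8 + 2.2) = 19/30; seller share = |εd|/(εs + |εd|) = 11/30.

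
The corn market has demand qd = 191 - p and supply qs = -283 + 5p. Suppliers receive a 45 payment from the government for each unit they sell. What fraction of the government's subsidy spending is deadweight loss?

DWL / government spending = 75/598

Pre-subsidy: 191 - p = -283 + 5p gives p* = 79, q* = 112.
With the subsidy, sellers receive ps = pb + 45 for each unit, where pb is the price buyers pay.
Supply in terms of pb becomes qs = -283 + 5(pb + 45) = -58 + 5pb. Setting this equal to demand: 191 - pb = -58 + 5pb, so pb = 41.5.
Sellers receive ps = 41.5 + 45 = 86.5; q' = 191 − 1·41.5 = 149.5.
ΔCS = ½(112 + 149.5)(79 − 41.5) = 4903.125; ΔPS = ½(112 + 149.5)(86.5 − 79) = 980.625.
Government spending = 45 × 149.5 = 6727.5.
DWL = ½ × 45 × (149.5 − 112) = 843.75; fraction = 843.75 / 6727.5 = 75/598.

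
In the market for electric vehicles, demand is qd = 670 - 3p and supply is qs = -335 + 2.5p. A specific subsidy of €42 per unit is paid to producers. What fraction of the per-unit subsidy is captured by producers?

Pre-subsidy: 670 - 3p = -335 + 2.5p gives p* = 2010/11, q* = 1340/11.
With the subsidy, sellers receive ps = pb + 42 for each unit, where pb is the price buyers pay.
Supply in terms of pb becomes qs = -335 + 2.5(pb + 42) = -230 + 2.5pb. Setting this equal to demand: 670 - 3pb = -230 + 2.5pb, so pb = 1800/11.
Sellers receive ps = 1800/11 + 42 = 2262/11; q' = 670 − 3·(1800/11) = 1970/11.
Buyers' price falls by p* − pb = 2010/11 − 1800/11 = 210/11; sellers' price rises by ps − p* = 2262/11 − 2010/11 = 252/11.
So producers capture (252/11)/42 = 6/11 of each unit of subsidy.

Producer share = 6/11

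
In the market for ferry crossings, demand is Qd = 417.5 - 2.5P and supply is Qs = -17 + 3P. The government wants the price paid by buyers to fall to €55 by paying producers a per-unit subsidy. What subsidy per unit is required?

Required subsidy s = €44 per unit

At a buyer price of 55, quantity demanded is 417.5 − 2.5·55 = 280.
Sellers supply 280 only when they receive Ps with -17 + 3·Ps = 280, i.e. Ps = 99.
s = Ps − Pb = 99 − 55 = 44.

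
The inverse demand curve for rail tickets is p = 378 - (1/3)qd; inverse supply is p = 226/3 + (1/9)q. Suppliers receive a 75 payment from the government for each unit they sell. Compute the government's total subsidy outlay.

Government cost = 63731.25

Pre-subsidy: 378 - (1/3)q = 226/3 + (1/9)q gives q* = 681 and p* = 151.
With the subsidy, sellers receive ps = pb + 75 for each unit, where pb is the price buyers pay.
On the curves, pb = 378 - (1/3)q and ps = 226/3 + (1/9)q; the wedge ps − pb = 75 gives 226/3 + (1/9)q − (378 - (1/3)q) = 75, so q' = 849.75.
Then pb = 378 − (1/3)·849.75 = 94.75 and ps = 226/3 + (1/9)·849.75 = 169.75.
Government outlay = subsidy × quantity = 75 × 849.75 = 63731.25.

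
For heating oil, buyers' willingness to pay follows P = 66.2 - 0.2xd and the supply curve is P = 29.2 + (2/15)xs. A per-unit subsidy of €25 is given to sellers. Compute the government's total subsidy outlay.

Government cost = €4650

Pre-subsidy: 66.2 - 0.2x = 29.2 + (2/15)x gives x* = 111 and P* = 44.
With the subsidy, sellers receive Ps = Pb + 25 for each unit, where Pb is the price buyers pay.
On the curves, Pb = 66.2 - 0.2x and Ps = 29.2 + (2/15)x; the wedge Ps − Pb = 25 gives 29.2 + (2/15)x − (66.2 - 0.2x) = 25, so x' = 186.
Then Pb = 66.2 − 0.2·186 = 29 and Ps = 29.2 + (2/15)·186 = 54.
Government outlay = subsidy × quantity = 25 × 186 = 4650.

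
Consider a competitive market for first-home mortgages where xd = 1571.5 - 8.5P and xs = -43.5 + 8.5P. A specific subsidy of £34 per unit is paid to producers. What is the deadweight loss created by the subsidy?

Pre-subsidy: 1571.5 - 8.5P = -43.5 + 8.5P gives P* = 95, x* = 764.
With the subsidy, sellers receive Ps = Pb + 34 for each unit, where Pb is the price buyers pay.
Supply in terms of Pb becomes xs = -43.5 + 8.5(Pb + 34) = 245.5 + 8.5Pb. Setting this equal to demand: 1571.5 - 8.5Pb = 245.5 + 8.5Pb, so Pb = 78.
Sellers receive Ps = 78 + 34 = 112; x' = 1571.5 − 8.5·78 = 908.5.
The subsidy expands output by 908.5 − 764 = 144.5 past the efficient level; on those units the gap between marginal cost and willingness to pay runs from 0 up to 34.
DWL = ½ × 34 × 144.5 = 2456.5.

Deadweight loss = £2456.5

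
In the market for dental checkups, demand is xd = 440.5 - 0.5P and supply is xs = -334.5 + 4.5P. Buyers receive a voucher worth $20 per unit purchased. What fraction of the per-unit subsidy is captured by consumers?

Consumer share = 0.9

Pre-subsidy: 440.5 - 0.5P = -334.5 + 4.5P gives P* = 155, x* = 363.
With the rebate, buyers effectively pay Pb = Ps − 20, where Ps is the price sellers receive.
Demand in terms of Ps becomes xd = 440.5 − 0.5(Ps − 20) = 450.5 - 0.5Ps. Setting this equal to supply: 450.5 - 0.5Ps = -334.5 + 4.5Ps, so Ps = 157.
Buyers pay Pb = 157 − 20 = 137; x' = -334.5 + 4.5·157 = 372.
Buyers' price falls by P* − Pb = 155 − 137 = 18; sellers' price rises by Ps − P* = 157 − 155 = 2.
So consumers capture 18/20 = 0.9 of each unit of subsidy.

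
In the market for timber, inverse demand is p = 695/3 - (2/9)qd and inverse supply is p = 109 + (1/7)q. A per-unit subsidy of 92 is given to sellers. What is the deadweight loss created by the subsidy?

Deadweight loss = 11592

Pre-subsidy: 695/3 - (2/9)q = 109 + (1/7)q gives q* = 336 and p* = 157.
With the subsidy, sellers receive ps = pb + 92 for each unit, where pb is the price buyers pay.
On the curves, pb = 695/3 - (2/9)q and ps = 109 + (1/7)q; the wedge ps − pb = 92 gives 109 + (1/7)q − (695/3 - (2/9)q) = 92, so q' = 588.
Then pb = 695/3 − (2/9)·588 = 101 and ps = 109 + (1/7)·588 = 193.
The subsidy expands output by 588 − 336 = 252 past the efficient level; on those units the gap between marginal cost and willingness to pay runs from 0 up to 92.
DWL = ½ × 92 × 252 = 11592.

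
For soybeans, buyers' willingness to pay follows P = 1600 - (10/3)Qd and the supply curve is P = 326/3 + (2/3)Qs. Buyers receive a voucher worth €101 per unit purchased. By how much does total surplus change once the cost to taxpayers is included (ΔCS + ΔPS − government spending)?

Pre-subsidy: 1600 - (10/3)Q = 326/3 + (2/3)Q gives Q* = 2237/6 and P* = 3215/9.
With the rebate, buyers effectively pay Pb = Ps − 101, where Ps is the price sellers receive.
On the curves, Pb = 1600 - (10/3)Q and Ps = 326/3 + (2/3)Q; the wedge Ps − Pb = 101 gives 326/3 + (2/3)Q − (1600 - (10/3)Q) = 101, so Q' = 4777/12.
Then Pb = 1600 − (10/3)·(4777/12) = 4915/18 and Ps = 326/3 + (2/3)·(4777/12) = 6733/18.
ΔCS = ½(2237/6 + 4777/12)(3215/9 − 4915/18) = 4671755/144; ΔPS = ½(2237/6 + 4777/12)(6733/18 − 3215/9) = 934351/144.
Government spending = 101 × 4777/12 = 482477/12.
Net change = 4671755/144 + 934351/144 − 482477/12 = -1275.125. The loss equals the DWL triangle ½·101·25.25.

Net change in total surplus = -€1275.125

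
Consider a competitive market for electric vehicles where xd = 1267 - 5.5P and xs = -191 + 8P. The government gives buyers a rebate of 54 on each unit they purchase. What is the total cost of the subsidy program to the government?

Government cost = 45846

Pre-subsidy: 1267 - 5.5P = -191 + 8P gives P* = 108, x* = 673.
With the rebate, buyers effectively pay Pb = Ps − 54, where Ps is the price sellers receive.
Demand in terms of Ps becomes xd = 1267 − 5.5(Ps − 54) = 1564 - 5.5Ps. Setting this equal to supply: 1564 - 5.5Ps = -191 + 8Ps, so Ps = 130.
Buyers pay Pb = 130 − 54 = 76; x' = -191 + 8·130 = 849.
Government outlay = subsidy × quantity = 54 × 849 = 45846.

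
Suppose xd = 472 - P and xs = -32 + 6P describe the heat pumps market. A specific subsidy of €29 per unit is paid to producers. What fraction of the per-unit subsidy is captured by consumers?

Pre-subsidy: 472 - P = -32 + 6P gives P* = 72, x* = 400.
With the subsidy, sellers receive Ps = Pb + 29 for each unit, where Pb is the price buyers pay.
Supply in terms of Pb becomes xs = -32 + 6(Pb + 29) = 142 + 6Pb. Setting this equal to demand: 472 - Pb = 142 + 6Pb, so Pb = 330/7.
Sellers receive Ps = 330/7 + 29 = 533/7; x' = 472 − 1·(330/7) = 2974/7.
Buyers' price falls by P* − Pb = 72 − 330/7 = 174/7; sellers' price rises by Ps − P* = 533/7 − 72 = 29/7.
So consumers capture (174/7)/29 = 6/7 of each unit of subsidy.

Consumer share = 6/7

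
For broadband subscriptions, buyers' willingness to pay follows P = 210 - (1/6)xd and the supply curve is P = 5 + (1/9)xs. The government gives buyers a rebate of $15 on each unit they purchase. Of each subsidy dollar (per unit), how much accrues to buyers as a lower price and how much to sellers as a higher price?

Buyers gain $9 per unit; sellers gain $6 per unit

Pre-subsidy: 210 - (1/6)x = 5 + (1/9)x gives x* = 738 and P* = 87.
With the rebate, buyers effectively pay Pb = Ps − 15, where Ps is the price sellers receive.
On the curves, Pb = 210 - (1/6)x and Ps = 5 + (1/9)x; the wedge Ps − Pb = 15 gives 5 + (1/9)x − (210 - (1/6)x) = 15, so x' = 792.
Then Pb = 210 − (1/6)·792 = 78 and Ps = 5 + (1/9)·792 = 93.
Buyers' price falls by P* − Pb = 87 − 78 = 9; sellers' price rises by Ps − P* = 93 − 87 = 6.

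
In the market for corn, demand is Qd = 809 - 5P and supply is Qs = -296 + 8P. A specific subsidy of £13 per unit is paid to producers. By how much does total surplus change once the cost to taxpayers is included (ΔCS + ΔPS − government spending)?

Net change in total surplus = -£260

Pre-subsidy: 809 - 5P = -296 + 8P gives P* = 85, Q* = 384.
With the subsidy, sellers receive Ps = Pb + 13 for each unit, where Pb is the price buyers pay.
Supply in terms of Pb becomes Qs = -296 + 8(Pb + 13) = -192 + 8Pb. Setting this equal to demand: 809 - 5Pb = -192 + 8Pb, so Pb = 77.
Sellers receive Ps = 77 + 13 = 90; Q' = 809 − 5·77 = 424.
ΔCS = ½(384 + 424)(85 − 77) = 3232; ΔPS = ½(384 + 424)(90 − 85) = 2020.
Government spending = 13 × 424 = 5512.
Net change = 3232 + 2020 − 5512 = -260. The loss equals the DWL triangle ½·13·40.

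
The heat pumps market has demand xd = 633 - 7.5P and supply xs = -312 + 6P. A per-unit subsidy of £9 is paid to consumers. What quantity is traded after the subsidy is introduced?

Pre-subsidy: 633 - 7.5P = -312 + 6P gives P* = 70, x* = 108.
With the rebate, buyers effectively pay Pb = Ps − 9, where Ps is the price sellers receive.
Demand in terms of Ps becomes xd = 633 − 7.5(Ps − 9) = 700.5 - 7.5Ps. Setting this equal to supply: 700.5 - 7.5Ps = -312 + 6Ps, so Ps = 75.
Buyers pay Pb = 75 − 9 = 66; x' = -312 + 6·75 = 138.

x' = 138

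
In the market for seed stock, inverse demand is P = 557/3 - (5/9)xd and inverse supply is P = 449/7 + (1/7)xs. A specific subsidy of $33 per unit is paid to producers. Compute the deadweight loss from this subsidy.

Deadweight loss = $779.625

Pre-subsidy: 557/3 - (5/9)x = 449/7 + (1/7)x gives x* = 174 and P* = 89.
With the subsidy, sellers receive Ps = Pb + 33 for each unit, where Pb is the price buyers pay.
On the curves, Pb = 557/3 - (5/9)x and Ps = 449/7 + (1/7)x; the wedge Ps − Pb = 33 gives 449/7 + (1/7)x − (557/3 - (5/9)x) = 33, so x' = 221.25.
Then Pb = 557/3 − (5/9)·221.25 = 62.75 and Ps = 449/7 + (1/7)·221.25 = 95.75.
The subsidy expands output by 221.25 − 174 = 47.25 past the efficient level; on those units the gap between marginal cost and willingness to pay runs from 0 up to 33.
DWL = ½ × 33 × 47.25 = 779.625.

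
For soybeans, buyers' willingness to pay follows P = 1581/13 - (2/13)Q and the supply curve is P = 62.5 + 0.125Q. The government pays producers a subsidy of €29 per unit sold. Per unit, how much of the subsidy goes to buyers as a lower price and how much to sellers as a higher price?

Buyers gain €16 per unit; sellers gain €13 per unit

Pre-subsidy: 1581/13 - (2/13)Q = 62.5 + 0.125Q gives Q* = 212 and P* = 89.
With the subsidy, sellers receive Ps = Pb + 29 for each unit, where Pb is the price buyers pay.
On the curves, Pb = 1581/13 - (2/13)Q and Ps = 62.5 + 0.125Q; the wedge Ps − Pb = 29 gives 62.5 + 0.125Q − (1581/13 - (2/13)Q) = 29, so Q' = 316.
Then Pb = 1581/13 − (2/13)·316 = 73 and Ps = 62.5 + 0.125·316 = 102.
Buyers' price falls by P* − Pb = 89 − 73 = 16; sellers' price rises by Ps − P* = 102 − 89 = 13.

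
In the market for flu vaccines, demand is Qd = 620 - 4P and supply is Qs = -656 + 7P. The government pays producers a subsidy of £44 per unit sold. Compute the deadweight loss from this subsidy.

Pre-subsidy: 620 - 4P = -656 + 7P gives P* = 116, Q* = 156.
With the subsidy, sellers receive Ps = Pb + 44 for each unit, where Pb is the price buyers pay.
Supply in terms of Pb becomes Qs = -656 + 7(Pb + 44) = -348 + 7Pb. Setting this equal to demand: 620 - 4Pb = -348 + 7Pb, so Pb = 88.
Sellers receive Ps = 88 + 44 = 132; Q' = 620 − 4·88 = 268.
The subsidy expands output by 268 − 156 = 112 past the efficient level; on those units the gap between marginal cost and willingness to pay runs from 0 up to 44.
DWL = ½ × 44 × 112 = 2464.

Deadweight loss = £2464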